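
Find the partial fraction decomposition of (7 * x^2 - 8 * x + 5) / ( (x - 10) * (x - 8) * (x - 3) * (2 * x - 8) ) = -22/(35*(x - 3)) + 85/(48*(x - 4)) - 389/(80*(x - 8)) + 625/(168*(x - 10))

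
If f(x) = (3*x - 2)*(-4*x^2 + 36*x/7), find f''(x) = 328/7 - 72*x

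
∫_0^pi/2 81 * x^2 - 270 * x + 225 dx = (-5 + 3*pi/2)^3 + 125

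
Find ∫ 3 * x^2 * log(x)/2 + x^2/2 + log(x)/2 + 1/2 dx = x*(x^2 + 1)*log(x)/2 + C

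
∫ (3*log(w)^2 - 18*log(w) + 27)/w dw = (log(w) - 3)^3 + C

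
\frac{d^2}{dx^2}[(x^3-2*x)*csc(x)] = (-x^3 + 2*x^3/sin(x)^2 - 6*x^2*cos(x)/sin(x) + 8*x - 4*x/sin(x)^2 + 4*cos(x)/sin(x))/sin(x)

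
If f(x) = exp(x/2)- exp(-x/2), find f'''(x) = (exp(x) + 1)*exp(-x/2)/8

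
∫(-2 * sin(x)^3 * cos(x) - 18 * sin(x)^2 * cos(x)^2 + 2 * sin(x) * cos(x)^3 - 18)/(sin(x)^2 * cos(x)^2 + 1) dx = -18*x + log(9/8 - cos(4*x)/8) + C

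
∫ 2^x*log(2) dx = 2^x + C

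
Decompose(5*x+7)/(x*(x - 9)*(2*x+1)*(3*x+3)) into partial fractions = 12/(19*(2*x + 1)) - 1/(15*(x + 1)) + 26/(2565*(x - 9)) - 7/(27*x)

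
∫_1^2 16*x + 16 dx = 40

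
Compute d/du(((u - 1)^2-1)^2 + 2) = 4*u^3 - 12*u^2 + 8*u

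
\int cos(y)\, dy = sin(y) + C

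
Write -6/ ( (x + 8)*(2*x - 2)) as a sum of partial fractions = 1/(3*(x + 8)) - 1/(3*(x - 1))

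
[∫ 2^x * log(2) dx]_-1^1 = 3/2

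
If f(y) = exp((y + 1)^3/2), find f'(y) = 3*y^2*exp(y^3/2 + 3*y^2/2 + 3*y/2 + 1/2)/2 + 3*y*exp(y^3/2 + 3*y^2/2 + 3*y/2 + 1/2) + 3*exp(y^3/2 + 3*y^2/2 + 3*y/2 + 1/2)/2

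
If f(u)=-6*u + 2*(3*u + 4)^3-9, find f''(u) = 324*u + 432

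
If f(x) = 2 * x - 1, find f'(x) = 2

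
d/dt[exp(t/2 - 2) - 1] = exp(t/2 - 2)/2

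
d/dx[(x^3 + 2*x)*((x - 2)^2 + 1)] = 5*x^4 - 16*x^3 + 21*x^2 - 16*x + 10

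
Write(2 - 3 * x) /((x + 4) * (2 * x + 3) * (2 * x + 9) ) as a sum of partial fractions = 31/(6*(2*x + 9)) + 13/(30*(2*x + 3)) - 14/(5*(x + 4))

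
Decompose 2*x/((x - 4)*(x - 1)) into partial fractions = -2/(3*(x - 1)) + 8/(3*(x - 4))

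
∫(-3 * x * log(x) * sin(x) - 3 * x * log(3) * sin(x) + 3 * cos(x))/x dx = 3*log(3*x)*cos(x) + C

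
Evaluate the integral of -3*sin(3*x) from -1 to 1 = 0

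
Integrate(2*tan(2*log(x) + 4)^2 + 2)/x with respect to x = tan(2*log(x) + 4) + C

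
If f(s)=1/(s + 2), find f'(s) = -1/(s^2 + 4*s + 4)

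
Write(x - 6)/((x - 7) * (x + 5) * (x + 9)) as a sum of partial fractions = -15/(64*(x + 9)) + 11/(48*(x + 5)) + 1/(192*(x - 7))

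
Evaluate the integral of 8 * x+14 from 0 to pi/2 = -16 - pi + (-4 - pi)^2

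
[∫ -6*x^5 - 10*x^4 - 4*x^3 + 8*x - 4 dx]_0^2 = -136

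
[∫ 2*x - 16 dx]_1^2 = -13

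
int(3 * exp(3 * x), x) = exp(3*x) + C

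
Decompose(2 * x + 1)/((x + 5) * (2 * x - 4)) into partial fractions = 9/(14*(x + 5)) + 5/(14*(x - 2))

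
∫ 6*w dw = 3*w^2 + C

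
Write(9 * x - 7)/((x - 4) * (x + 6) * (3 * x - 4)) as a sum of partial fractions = -45/(176*(3*x - 4)) - 61/(220*(x + 6)) + 29/(80*(x - 4))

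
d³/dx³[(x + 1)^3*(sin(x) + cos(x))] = x^3*sin(x) - x^3*cos(x) - 6*x^2*sin(x) - 12*x^2*cos(x) - 33*x*sin(x) - 3*x*cos(x) - 20*sin(x) + 14*cos(x)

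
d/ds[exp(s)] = exp(s)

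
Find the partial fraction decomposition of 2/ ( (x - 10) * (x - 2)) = -1/(4*(x - 2)) + 1/(4*(x - 10))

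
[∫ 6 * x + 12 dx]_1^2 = 21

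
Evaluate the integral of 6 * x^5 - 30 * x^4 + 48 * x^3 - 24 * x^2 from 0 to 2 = 0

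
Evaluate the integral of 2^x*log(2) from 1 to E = -2 + 2^E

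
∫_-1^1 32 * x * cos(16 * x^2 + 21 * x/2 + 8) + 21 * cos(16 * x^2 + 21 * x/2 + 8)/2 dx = -sin(27/2) + sin(69/2)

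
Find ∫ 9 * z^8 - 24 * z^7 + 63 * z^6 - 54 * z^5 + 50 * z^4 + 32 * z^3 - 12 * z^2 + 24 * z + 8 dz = z^9 - 3*z^8 + 9*z^7 - 9*z^6 + 10*z^5 + 8*z^4 - 4*z^3 + 12*z^2 + 8*z + C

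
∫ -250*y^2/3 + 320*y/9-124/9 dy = -250*y^3/9 + 160*y^2/9 - 124*y/9 + C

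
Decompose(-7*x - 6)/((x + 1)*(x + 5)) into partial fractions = -29/(4*(x + 5)) + 1/(4*(x + 1))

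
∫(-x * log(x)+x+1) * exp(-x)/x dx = (log(x) - 1)*exp(-x) + C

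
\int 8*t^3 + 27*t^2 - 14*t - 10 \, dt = 2*t^4 + 9*t^3 - 7*t^2 - 10*t + C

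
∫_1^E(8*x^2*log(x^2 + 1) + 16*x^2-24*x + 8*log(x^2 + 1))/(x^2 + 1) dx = 4*log(2) - 4*(3 - 2*E)*log(1 + exp(2))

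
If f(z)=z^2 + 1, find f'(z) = 2*z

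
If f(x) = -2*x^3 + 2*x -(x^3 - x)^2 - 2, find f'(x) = -6*x^5 + 8*x^3 - 6*x^2 - 2*x + 2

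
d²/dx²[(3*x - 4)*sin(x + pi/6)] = -3*x*sin(x + pi/6) + 4*sin(x + pi/6) + 6*cos(x + pi/6)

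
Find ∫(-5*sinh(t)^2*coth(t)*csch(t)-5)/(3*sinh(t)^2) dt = 5/(3*tanh(t)) + 5/(3*sinh(t)) + C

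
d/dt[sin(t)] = cos(t)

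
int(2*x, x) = x^2 + C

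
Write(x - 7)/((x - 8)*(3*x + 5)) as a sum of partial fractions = 26/(29*(3*x + 5)) + 1/(29*(x - 8))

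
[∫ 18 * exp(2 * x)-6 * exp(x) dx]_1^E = -(-1 + 3*E)^2 + (-1 + 3*exp(E))^2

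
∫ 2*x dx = x^2 + C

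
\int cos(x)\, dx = sin(x) + C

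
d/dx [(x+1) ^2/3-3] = 2*x/3 + 2/3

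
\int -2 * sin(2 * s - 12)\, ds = cos(2*s - 12) + C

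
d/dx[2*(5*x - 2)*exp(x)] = 10*x*exp(x) + 6*exp(x)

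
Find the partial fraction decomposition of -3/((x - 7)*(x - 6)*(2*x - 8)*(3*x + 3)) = 1/(560*(x + 1)) - 1/(60*(x - 4)) + 1/(28*(x - 6)) - 1/(48*(x - 7))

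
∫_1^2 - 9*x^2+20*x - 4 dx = 5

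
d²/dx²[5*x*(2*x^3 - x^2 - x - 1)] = 120*x^2 - 30*x - 10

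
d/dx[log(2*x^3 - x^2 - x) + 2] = (6*x^2 - 2*x - 1)/(2*x^3 - x^2 - x)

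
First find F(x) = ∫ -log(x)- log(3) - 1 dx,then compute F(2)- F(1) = -2*log(6) + log(3)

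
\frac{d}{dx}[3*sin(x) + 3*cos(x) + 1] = -3*sin(x) + 3*cos(x)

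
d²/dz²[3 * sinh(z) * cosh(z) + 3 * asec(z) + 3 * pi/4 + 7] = 3*(2*z^5*sinh(2*z) - 4*z^3*sinh(2*z) - 2*z^2*sqrt(1 - 1/z^2) + 2*z*sinh(2*z) + sqrt(1 - 1/z^2))/(z^5 - 2*z^3 + z)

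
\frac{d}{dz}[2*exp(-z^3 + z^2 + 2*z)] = -6*z^2*exp(-z^3 + z^2 + 2*z) + 4*z*exp(-z^3 + z^2 + 2*z) + 4*exp(-z^3 + z^2 + 2*z)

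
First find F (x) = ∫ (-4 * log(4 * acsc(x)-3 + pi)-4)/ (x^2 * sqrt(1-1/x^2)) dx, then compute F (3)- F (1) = -(-3 + 3*pi)*log(-3 + 3*pi) + (-3 + 4*acsc(3) + pi)*log(-3 + 4*acsc(3) + pi)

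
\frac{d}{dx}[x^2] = 2*x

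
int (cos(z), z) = sin(z) + C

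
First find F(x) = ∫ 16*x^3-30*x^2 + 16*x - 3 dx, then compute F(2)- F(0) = 10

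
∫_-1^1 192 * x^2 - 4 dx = 120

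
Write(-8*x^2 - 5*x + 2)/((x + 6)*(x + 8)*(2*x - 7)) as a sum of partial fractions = -454/(437*(2*x - 7)) - 235/(23*(x + 8)) + 128/(19*(x + 6))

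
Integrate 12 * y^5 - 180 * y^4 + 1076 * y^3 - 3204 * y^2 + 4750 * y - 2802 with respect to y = 2*y^6 - 36*y^5 + 269*y^4 - 1068*y^3 + 2375*y^2 - 2802*y + C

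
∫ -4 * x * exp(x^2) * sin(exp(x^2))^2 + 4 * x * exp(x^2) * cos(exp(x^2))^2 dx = sin(2*exp(x^2)) + C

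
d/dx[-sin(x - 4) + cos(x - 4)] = -sin(x - 4) - cos(x - 4)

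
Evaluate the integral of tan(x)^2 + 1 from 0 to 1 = tan(1)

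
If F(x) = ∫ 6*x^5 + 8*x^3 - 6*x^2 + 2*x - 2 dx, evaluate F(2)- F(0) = 80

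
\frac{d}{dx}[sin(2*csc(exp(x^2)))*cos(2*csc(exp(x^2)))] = -4*x*(cos(exp(x^2) - 4/sin(exp(x^2))) + cos(exp(x^2) + 4/sin(exp(x^2))))*exp(x^2)/(1 - cos(2*exp(x^2)))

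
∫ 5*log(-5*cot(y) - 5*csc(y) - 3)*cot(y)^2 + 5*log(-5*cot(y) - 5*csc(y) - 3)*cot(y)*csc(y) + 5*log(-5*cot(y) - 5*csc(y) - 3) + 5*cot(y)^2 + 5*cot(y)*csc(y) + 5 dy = -(5*cot(y) + 5*csc(y) + 3)*log(-3 - 5/tan(y) - 5/sin(y)) + C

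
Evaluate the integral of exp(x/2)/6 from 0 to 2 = -1/3 + E/3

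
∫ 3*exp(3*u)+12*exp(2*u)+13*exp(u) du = (exp(u) + 2)^3 + exp(u) + C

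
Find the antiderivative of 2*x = x^2 + C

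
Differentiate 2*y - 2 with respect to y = 2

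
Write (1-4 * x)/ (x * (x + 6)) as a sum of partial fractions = -25/(6*(x + 6)) + 1/(6*x)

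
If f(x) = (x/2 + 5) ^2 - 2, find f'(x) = x/2 + 5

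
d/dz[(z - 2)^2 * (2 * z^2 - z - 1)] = 8*z^3 - 27*z^2 + 22*z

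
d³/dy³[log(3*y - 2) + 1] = 54/(27*y^3 - 54*y^2 + 36*y - 8)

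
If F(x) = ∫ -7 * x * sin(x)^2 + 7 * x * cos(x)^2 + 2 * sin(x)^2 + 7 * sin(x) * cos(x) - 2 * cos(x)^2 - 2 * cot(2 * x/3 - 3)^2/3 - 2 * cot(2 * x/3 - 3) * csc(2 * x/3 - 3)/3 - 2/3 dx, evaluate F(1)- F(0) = cot(3) - csc(7/3) - cot(7/3) + 5*sin(2)/2 + csc(3)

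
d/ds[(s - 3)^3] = 3*s^2 - 18*s + 27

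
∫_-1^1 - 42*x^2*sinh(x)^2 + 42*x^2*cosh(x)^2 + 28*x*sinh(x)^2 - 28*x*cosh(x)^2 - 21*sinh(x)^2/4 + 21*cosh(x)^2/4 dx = 77/2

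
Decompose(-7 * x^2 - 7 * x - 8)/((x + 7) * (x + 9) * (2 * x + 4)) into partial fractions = -128/(7*(x + 9)) + 151/(10*(x + 7)) - 11/(35*(x + 2))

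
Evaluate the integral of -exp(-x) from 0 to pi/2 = -1 + exp(-pi/2)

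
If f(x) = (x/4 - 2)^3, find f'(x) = 3*x^2/64 - 3*x/4 + 3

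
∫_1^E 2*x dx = -1 + exp(2)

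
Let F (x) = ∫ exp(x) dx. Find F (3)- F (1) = -E + exp(3)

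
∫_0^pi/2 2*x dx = pi^2/4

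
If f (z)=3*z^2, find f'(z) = 6*z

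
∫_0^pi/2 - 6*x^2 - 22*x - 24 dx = (2 + (pi/2 + 2)^2)*(-pi - 3) + 18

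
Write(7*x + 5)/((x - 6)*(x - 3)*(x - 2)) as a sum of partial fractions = 19/(4*(x - 2)) - 26/(3*(x - 3)) + 47/(12*(x - 6))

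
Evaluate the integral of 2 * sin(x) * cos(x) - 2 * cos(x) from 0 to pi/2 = -1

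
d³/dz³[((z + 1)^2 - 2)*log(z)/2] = (z^2 - z - 1)/z^3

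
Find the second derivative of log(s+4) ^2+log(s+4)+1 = (1 - 2*log(s + 4))/(s^2 + 8*s + 16)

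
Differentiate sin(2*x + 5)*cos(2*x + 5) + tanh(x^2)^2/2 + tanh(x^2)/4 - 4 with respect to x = 2*x*sinh(x^2)/cosh(x^2)^3 + x/(2*cosh(x^2)^2) - 2*sin(2*x + 5)^2 + 2*cos(2*x + 5)^2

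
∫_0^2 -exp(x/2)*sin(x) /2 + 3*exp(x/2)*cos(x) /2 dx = -1 + E*(cos(2) + sin(2))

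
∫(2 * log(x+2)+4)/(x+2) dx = (log(x + 2) + 2)^2 + C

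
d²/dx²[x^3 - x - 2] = 6*x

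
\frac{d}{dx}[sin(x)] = cos(x)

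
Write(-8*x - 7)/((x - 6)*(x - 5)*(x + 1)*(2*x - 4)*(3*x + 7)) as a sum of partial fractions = 189/(11440*(3*x + 7)) - 1/(1008*(x + 1)) - 23/(936*(x - 2)) + 47/(792*(x - 5)) - 11/(280*(x - 6))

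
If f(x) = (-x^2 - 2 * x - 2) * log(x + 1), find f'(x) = (-2*x^2*log(x + 1) - x^2 - 4*x*log(x + 1) - 2*x - 2*log(x + 1) - 2)/(x + 1)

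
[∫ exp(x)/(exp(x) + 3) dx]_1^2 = -log(E + 3) + log(3 + exp(2))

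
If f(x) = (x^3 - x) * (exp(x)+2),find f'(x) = x^3*exp(x) + 3*x^2*exp(x) + 6*x^2 - x*exp(x) - exp(x) - 2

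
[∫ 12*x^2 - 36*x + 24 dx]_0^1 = 10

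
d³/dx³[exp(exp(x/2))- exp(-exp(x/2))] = (exp(3*x/2) + exp(x/2) - 3*exp(x) + exp(x/2 + 2*exp(x/2)) + 3*exp(x + 2*exp(x/2)) + exp(3*x/2 + 2*exp(x/2)))*exp(-exp(x/2))/8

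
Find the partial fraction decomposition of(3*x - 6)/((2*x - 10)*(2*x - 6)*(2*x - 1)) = -1/(10*(2*x - 1)) - 3/(40*(x - 3)) + 1/(8*(x - 5))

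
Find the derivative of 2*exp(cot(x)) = -2*exp(1/tan(x))/sin(x)^2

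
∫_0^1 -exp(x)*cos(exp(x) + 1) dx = -sin(1 + E) + sin(2)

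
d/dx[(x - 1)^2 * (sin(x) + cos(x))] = -x^2*sin(x) + x^2*cos(x) + 4*x*sin(x) - 3*sin(x) - cos(x)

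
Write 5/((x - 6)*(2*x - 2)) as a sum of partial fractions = -1/(2*(x - 1)) + 1/(2*(x - 6))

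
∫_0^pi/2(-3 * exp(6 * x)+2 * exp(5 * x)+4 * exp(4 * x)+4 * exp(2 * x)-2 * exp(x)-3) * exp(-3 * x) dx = -(-exp(-pi/2) + exp(pi/2))^3 - exp(-pi/2) + exp(pi/2) + (-exp(-pi/2) + exp(pi/2))^2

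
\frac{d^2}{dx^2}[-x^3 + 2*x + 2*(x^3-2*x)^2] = 60*x^4 - 96*x^2 - 6*x + 16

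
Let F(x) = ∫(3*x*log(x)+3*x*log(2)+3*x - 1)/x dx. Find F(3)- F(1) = -2*log(2) + 8*log(6)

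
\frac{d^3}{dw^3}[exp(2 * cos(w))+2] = 2*(-4*sin(w)^2 + 6*cos(w) + 1)*exp(2*cos(w))*sin(w)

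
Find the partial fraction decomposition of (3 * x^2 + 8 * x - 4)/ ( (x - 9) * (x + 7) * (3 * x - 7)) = -279/(560*(3*x - 7)) + 87/(448*(x + 7)) + 311/(320*(x - 9))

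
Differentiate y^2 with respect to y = 2*y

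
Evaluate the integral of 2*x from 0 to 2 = 4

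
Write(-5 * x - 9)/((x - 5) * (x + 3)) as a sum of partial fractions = -3/(4*(x + 3)) - 17/(4*(x - 5))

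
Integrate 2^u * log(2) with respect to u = 2^u + C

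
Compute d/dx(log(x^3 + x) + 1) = (3*x^2 + 1)/(x^3 + x)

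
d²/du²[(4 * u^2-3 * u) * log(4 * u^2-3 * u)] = (32*u^2*log(4*u^2 - 3*u) + 96*u^2 - 24*u*log(4*u^2 - 3*u) - 72*u + 9)/(4*u^2 - 3*u)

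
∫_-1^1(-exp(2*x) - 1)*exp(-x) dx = -2*E + 2*exp(-1)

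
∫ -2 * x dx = -x^2 + C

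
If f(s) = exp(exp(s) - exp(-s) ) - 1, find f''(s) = (exp(exp(s) - exp(-s)) - exp(s + exp(s) - exp(-s)) + 2*exp(2*s + exp(s) - exp(-s)) + exp(3*s + exp(s) - exp(-s)) + exp(4*s + exp(s) - exp(-s)))*exp(-2*s)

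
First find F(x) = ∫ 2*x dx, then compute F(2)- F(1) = 3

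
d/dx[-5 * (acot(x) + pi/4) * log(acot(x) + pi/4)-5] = (5*log(acot(x) + pi/4) + 5)/(x^2 + 1)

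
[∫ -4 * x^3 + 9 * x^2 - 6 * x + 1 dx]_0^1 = 0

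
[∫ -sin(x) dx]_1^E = cos(E) - cos(1)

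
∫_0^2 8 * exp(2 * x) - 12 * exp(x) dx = -1 + (-3 + 2*exp(2))^2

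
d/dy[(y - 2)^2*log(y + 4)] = (2*y^2*log(y + 4) + y^2 + 4*y*log(y + 4) - 4*y - 16*log(y + 4) + 4)/(y + 4)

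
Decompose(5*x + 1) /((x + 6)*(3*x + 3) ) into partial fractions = 29/(15*(x + 6)) - 4/(15*(x + 1))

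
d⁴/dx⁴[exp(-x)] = exp(-x)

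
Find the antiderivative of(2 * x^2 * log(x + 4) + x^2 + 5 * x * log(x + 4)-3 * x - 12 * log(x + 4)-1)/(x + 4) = (x^2 - 3*x - 1)*log(x + 4) + C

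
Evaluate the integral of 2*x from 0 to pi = pi^2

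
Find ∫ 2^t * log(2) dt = 2^t + C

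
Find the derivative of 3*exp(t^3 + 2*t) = 9*t^2*exp(t^3 + 2*t) + 6*exp(t^3 + 2*t)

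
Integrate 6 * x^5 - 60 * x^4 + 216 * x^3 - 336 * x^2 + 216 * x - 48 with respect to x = x^6 - 12*x^5 + 54*x^4 - 112*x^3 + 108*x^2 - 48*x + C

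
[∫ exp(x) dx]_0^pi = -1 + exp(pi)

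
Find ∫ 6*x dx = 3*x^2 + C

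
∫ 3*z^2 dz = z^3 + C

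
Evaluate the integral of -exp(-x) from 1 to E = -exp(-1) + exp(-E)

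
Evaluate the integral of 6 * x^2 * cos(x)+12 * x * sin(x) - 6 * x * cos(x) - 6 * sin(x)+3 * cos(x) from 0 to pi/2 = -3*pi + 3 + 3*pi^2/2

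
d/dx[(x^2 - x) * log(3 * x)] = 2*x*log(x) + x + 2*x*log(3) - log(x) - log(3) - 1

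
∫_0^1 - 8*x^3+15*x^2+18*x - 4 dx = 8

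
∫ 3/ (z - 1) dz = log(2*(z - 1)^3) + C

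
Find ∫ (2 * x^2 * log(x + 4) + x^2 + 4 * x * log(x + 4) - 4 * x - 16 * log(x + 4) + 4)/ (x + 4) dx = (x - 2)^2*log(x + 4) + C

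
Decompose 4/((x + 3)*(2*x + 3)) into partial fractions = 8/(3*(2*x + 3)) - 4/(3*(x + 3))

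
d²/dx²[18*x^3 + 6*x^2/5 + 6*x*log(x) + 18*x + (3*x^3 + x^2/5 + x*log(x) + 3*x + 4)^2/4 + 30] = (3375*x^5 + 300*x^4 + 900*x^3*log(x) + 3231*x^3 + 30*x^2*log(x) + 7315*x^2 + 25*x*log(x)^2 + 225*x*log(x) + 635*x + 400)/(50*x)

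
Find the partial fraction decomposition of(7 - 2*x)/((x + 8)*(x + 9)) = -25/(x + 9) + 23/(x + 8)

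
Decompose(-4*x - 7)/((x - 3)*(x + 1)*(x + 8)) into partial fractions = 25/(77*(x + 8)) + 3/(28*(x + 1)) - 19/(44*(x - 3))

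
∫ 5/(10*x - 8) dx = log(5*x - 4)/2 + C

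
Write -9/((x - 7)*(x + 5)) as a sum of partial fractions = 3/(4*(x + 5)) - 3/(4*(x - 7))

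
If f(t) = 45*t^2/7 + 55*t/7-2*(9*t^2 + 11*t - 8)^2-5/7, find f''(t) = -1944*t^2 - 2376*t + 734/7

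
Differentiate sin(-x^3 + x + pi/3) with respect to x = (1 - 3*x^2)*sin(x^3 - x + pi/6)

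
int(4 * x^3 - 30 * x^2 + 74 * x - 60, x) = x^4 - 10*x^3 + 37*x^2 - 60*x + C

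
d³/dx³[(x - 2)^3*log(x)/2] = (6*x^3*log(x) + 11*x^3 - 12*x^2 - 12*x - 16)/(2*x^3)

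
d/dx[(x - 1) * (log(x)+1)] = (x*log(x) + 2*x - 1)/x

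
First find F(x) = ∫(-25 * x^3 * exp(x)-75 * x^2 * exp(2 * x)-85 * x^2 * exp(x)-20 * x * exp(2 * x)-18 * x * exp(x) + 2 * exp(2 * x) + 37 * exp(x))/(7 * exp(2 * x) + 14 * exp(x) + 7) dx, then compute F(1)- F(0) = -5/2 + 2*E/(7*(1 + E))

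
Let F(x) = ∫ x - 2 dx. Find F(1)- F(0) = -3/2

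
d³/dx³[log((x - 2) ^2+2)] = (4*x^3 - 24*x^2 + 24*x + 16)/(x^6 - 12*x^5 + 66*x^4 - 208*x^3 + 396*x^2 - 432*x + 216)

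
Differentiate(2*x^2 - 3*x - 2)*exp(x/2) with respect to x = x^2*exp(x/2) + 5*x*exp(x/2)/2 - 4*exp(x/2)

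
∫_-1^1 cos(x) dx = 2*sin(1)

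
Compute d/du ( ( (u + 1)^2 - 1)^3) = 6*u^5 + 30*u^4 + 48*u^3 + 24*u^2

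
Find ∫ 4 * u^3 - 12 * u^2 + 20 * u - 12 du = u^4 - 4*u^3 + 10*u^2 - 12*u + C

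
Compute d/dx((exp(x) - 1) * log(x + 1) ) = (x*exp(x)*log(x + 1) + exp(x)*log(x + 1) + exp(x) - 1)/(x + 1)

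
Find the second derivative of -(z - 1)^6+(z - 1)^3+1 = -30*z^4 + 120*z^3 - 180*z^2 + 126*z - 36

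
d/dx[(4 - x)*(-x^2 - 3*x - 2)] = 3*x^2 - 2*x - 10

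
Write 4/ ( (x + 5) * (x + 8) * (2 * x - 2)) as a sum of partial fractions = 2/(27*(x + 8)) - 1/(9*(x + 5)) + 1/(27*(x - 1))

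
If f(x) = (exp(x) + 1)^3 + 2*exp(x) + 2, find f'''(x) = 27*exp(3*x) + 24*exp(2*x) + 5*exp(x)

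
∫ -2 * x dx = -x^2 + C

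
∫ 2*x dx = x^2 + C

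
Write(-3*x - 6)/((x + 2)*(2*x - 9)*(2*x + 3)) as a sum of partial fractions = 1/(4*(2*x + 3)) - 1/(4*(2*x - 9))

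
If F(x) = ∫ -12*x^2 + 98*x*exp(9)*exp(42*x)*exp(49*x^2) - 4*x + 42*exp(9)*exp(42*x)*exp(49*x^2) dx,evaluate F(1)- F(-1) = -exp(16) - 8 + exp(100)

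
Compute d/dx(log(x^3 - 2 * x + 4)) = (3*x^2 - 2)/(x^3 - 2*x + 4)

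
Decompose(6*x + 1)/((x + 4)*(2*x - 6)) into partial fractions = 23/(14*(x + 4)) + 19/(14*(x - 3))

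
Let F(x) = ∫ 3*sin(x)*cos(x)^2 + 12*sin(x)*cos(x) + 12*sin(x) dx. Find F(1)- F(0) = 27 - (cos(1) + 2)^3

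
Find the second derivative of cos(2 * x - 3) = -4*cos(2*x - 3)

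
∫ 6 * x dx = 3*x^2 + C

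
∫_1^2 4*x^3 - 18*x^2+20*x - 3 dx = 0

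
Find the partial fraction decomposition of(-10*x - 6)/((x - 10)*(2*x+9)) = -78/(29*(2*x + 9)) - 106/(29*(x - 10))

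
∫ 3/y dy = 3*log(y) + C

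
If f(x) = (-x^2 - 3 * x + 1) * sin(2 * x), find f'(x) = -2*x^2*cos(2*x) - 2*x*sin(2*x) - 6*x*cos(2*x) - 3*sin(2*x) + 2*cos(2*x)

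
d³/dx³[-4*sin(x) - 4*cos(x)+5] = -4*sin(x) + 4*cos(x)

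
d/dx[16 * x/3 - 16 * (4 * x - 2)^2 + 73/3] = 784/3 - 512*x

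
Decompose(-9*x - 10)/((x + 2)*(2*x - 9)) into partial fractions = -101/(13*(2*x - 9)) - 8/(13*(x + 2))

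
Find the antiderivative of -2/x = -2*log(x) + C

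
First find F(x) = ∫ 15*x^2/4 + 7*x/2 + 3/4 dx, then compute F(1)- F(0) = 15/4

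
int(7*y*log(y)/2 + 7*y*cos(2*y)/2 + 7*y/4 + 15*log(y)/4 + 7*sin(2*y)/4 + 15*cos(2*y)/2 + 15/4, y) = (7*y + 15)*(y*log(y) + sin(2*y))/4 + C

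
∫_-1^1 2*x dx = 0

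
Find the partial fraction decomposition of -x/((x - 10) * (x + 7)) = -7/(17*(x + 7)) - 10/(17*(x - 10))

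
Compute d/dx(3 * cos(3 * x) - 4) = -9*sin(3*x)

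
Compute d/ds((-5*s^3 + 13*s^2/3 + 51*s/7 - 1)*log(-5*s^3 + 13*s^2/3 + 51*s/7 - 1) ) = -15*s^2*log(-5*s^3 + 13*s^2/3 + 51*s/7 - 1) - 15*s^2 + 26*s*log(-5*s^3 + 13*s^2/3 + 51*s/7 - 1)/3 + 26*s/3 + 51*log(-5*s^3 + 13*s^2/3 + 51*s/7 - 1)/7 + 51/7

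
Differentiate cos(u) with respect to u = -sin(u)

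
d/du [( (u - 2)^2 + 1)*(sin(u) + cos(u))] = sqrt(2)*u^2*cos(u + pi/4) + 6*u*sin(u) - 2*u*cos(u) - 9*sin(u) + cos(u)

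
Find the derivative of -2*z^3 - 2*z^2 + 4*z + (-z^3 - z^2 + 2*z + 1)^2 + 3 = 6*z^5 + 10*z^4 - 12*z^3 - 24*z^2 + 8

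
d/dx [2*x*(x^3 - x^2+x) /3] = 8*x^3/3 - 2*x^2 + 4*x/3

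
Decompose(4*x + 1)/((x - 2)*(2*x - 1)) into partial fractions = -2/(2*x - 1) + 3/(x - 2)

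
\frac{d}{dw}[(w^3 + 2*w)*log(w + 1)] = (3*w^3*log(w + 1) + w^3 + 3*w^2*log(w + 1) + 2*w*log(w + 1) + 2*w + 2*log(w + 1))/(w + 1)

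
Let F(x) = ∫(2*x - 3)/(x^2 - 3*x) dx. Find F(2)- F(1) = 0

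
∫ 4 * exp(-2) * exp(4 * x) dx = exp(4*x - 2) + C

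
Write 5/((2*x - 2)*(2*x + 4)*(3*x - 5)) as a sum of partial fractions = 45/(88*(3*x - 5)) + 5/(132*(x + 2)) - 5/(24*(x - 1))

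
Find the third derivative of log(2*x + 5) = 16/(8*x^3 + 60*x^2 + 150*x + 125)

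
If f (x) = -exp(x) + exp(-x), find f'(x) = (-exp(2*x) - 1)*exp(-x)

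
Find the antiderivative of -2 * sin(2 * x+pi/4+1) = cos(2*x + pi/4 + 1) + C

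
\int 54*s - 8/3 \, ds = 27*s^2 - 8*s/3 + C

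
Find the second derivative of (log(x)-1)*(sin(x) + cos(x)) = sqrt(2)*(-x^2*log(x)*sin(x + pi/4) + x^2*sin(x + pi/4) + 2*x*cos(x + pi/4) - sin(x + pi/4))/x^2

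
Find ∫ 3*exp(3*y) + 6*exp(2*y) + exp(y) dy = (exp(y) + 1)^3 - 2*exp(y) + C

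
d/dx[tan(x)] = cos(x)^(-2)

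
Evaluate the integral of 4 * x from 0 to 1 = 2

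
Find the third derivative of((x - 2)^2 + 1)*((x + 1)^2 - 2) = 24*x - 12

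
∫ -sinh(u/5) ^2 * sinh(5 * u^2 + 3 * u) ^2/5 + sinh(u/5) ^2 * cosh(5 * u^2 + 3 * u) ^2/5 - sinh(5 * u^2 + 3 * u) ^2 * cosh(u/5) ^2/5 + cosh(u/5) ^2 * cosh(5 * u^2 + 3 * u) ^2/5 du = sinh(2*u/5)/2 + C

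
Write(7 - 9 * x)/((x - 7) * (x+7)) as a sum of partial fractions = -5/(x + 7) - 4/(x - 7)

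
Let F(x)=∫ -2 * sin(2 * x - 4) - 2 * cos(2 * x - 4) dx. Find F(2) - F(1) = -sin(2) - cos(2) + 1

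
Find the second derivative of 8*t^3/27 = 16*t/9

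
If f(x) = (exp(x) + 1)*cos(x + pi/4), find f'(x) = -sqrt(2)*exp(x)*sin(x) - sin(x + pi/4)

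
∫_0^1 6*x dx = 3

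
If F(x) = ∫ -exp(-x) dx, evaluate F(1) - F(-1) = -E + exp(-1)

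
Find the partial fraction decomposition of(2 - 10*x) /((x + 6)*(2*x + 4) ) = -31/(4*(x + 6)) + 11/(4*(x + 2))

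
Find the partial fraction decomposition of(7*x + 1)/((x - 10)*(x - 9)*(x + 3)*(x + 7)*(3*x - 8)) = 1593/(206074*(3*x - 8)) - 3/(1972*(x + 7)) + 5/(2652*(x + 3)) - 1/(57*(x - 9)) + 71/(4862*(x - 10))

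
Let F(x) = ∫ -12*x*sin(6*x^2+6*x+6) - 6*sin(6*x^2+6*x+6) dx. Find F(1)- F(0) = -cos(6) + cos(18)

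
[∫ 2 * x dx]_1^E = -1 + exp(2)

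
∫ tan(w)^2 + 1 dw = tan(w) + C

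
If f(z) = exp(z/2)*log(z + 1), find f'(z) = (z*exp(z/2)*log(z + 1) + exp(z/2)*log(z + 1) + 2*exp(z/2))/(2*z + 2)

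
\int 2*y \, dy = y^2 + C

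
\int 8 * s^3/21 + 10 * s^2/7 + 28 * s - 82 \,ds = 2*s^4/21 + 10*s^3/21 + 14*s^2 - 82*s + C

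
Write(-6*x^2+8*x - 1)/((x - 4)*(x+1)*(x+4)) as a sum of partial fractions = -43/(8*(x + 4)) + 1/(x + 1) - 13/(8*(x - 4))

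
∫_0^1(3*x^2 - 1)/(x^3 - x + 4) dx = 0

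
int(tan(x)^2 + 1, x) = tan(x) + C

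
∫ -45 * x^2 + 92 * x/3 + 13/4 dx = -15*x^3 + 46*x^2/3 + 13*x/4 + C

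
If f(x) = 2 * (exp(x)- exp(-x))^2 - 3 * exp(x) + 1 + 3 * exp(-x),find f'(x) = (4*exp(4*x) - 3*exp(3*x) - 3*exp(x) - 4)*exp(-2*x)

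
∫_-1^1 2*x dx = 0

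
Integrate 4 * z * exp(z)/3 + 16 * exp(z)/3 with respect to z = 4*(z + 3)*exp(z)/3 + C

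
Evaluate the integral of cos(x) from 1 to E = -sin(1) + sin(E)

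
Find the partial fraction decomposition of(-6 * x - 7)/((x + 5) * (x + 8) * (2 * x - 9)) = -136/(475*(2*x - 9)) + 41/(75*(x + 8)) - 23/(57*(x + 5))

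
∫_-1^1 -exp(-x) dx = -E + exp(-1)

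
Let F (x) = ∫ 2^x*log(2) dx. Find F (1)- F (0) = 1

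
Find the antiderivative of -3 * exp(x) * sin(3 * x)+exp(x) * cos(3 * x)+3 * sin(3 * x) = (exp(x) - 1)*cos(3*x) + C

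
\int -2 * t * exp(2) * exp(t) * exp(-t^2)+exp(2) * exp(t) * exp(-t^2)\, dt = exp(-t^2 + t + 2) + C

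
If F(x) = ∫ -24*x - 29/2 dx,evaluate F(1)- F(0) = -53/2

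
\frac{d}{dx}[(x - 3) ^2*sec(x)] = (x^2*sin(x)/cos(x) - 6*x*sin(x)/cos(x) + 2*x + 9*sin(x)/cos(x) - 6)/cos(x)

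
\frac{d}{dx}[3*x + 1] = 3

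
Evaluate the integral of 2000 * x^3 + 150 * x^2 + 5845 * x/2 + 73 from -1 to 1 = 246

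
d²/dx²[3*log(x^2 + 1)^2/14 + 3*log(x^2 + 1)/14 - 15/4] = (-6*x^2*log(x^2 + 1) + 9*x^2 + 6*log(x^2 + 1) + 3)/(7*x^4 + 14*x^2 + 7)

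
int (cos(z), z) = sin(z) + C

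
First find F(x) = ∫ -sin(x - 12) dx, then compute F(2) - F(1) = cos(10) - cos(11)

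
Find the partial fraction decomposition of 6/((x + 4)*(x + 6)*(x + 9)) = 2/(5*(x + 9)) - 1/(x + 6) + 3/(5*(x + 4))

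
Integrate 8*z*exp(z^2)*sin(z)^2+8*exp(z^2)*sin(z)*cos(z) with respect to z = 4*exp(z^2)*sin(z)^2 + C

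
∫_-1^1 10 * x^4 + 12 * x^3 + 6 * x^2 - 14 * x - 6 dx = -4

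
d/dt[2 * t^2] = 4*t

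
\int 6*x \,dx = 3*x^2 + C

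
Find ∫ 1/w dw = log(-8*w) + C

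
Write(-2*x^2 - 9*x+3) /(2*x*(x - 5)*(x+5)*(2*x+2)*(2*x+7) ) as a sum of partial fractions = -8/(357*(2*x + 7)) - 1/(1200*(x + 5)) + 1/(48*(x + 1)) - 23/(5100*(x - 5)) - 3/(700*x)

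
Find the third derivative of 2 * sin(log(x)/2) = (6*sin(log(x)/2) + 7*cos(log(x)/2))/(4*x^3)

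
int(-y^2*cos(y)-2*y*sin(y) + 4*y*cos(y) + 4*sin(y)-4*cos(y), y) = -(y - 2)^2*sin(y) + C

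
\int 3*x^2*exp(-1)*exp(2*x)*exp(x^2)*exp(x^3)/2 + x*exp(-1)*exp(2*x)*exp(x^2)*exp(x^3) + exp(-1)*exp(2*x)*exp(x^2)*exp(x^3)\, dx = exp(x^3 + x^2 + 2*x - 1)/2 + C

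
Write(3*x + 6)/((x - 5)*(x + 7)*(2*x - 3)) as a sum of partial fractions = -6/(17*(2*x - 3)) - 5/(68*(x + 7)) + 1/(4*(x - 5))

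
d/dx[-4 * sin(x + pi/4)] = -4*cos(x + pi/4)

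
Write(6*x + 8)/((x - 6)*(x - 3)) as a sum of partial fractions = -26/(3*(x - 3)) + 44/(3*(x - 6))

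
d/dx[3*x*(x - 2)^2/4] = 9*x^2/4 - 6*x + 3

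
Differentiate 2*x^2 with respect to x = 4*x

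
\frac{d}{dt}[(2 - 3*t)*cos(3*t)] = 9*t*sin(3*t) - 6*sin(3*t) - 3*cos(3*t)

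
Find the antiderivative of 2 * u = u^2 + C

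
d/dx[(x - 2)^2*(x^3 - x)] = 5*x^4 - 16*x^3 + 9*x^2 + 8*x - 4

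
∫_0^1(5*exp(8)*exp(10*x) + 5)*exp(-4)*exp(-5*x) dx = -exp(4) - exp(-9) + exp(-4) + exp(9)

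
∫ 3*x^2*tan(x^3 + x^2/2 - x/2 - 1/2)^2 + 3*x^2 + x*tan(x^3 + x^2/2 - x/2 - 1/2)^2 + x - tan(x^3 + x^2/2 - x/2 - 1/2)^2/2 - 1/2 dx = tan(x^3 + x^2/2 - x/2 - 1/2) + C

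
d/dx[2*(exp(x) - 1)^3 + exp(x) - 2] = 6*exp(3*x) - 12*exp(2*x) + 7*exp(x)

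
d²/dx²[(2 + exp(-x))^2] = (4*exp(x) + 4)*exp(-2*x)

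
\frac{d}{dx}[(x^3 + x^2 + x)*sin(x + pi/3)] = x^3*cos(x + pi/3) + 3*x^2*sin(x + pi/3) + x^2*cos(x + pi/3) + 2*x*sin(x + pi/3) + x*cos(x + pi/3) + sin(x + pi/3)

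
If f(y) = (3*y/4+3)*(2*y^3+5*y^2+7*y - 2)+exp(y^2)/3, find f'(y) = 6*y^3 + 117*y^2/4 + 2*y*exp(y^2)/3 + 81*y/2 + 39/2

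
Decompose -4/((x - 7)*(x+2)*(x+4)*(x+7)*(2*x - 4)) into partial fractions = -1/(945*(x + 7)) + 1/(198*(x + 4)) - 1/(180*(x + 2)) + 1/(540*(x - 2)) - 1/(3465*(x - 7))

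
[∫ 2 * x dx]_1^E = -1 + exp(2)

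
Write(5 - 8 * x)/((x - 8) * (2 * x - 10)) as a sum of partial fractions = 35/(6*(x - 5)) - 59/(6*(x - 8))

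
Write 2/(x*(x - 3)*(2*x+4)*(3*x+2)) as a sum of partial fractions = 27/(88*(3*x + 2)) - 1/(40*(x + 2)) + 1/(165*(x - 3)) - 1/(12*x)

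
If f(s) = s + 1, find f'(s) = 1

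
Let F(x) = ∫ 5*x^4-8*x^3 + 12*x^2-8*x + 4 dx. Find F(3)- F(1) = 162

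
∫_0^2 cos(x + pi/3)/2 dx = -sqrt(3)/4 + sin(pi/3 + 2)/2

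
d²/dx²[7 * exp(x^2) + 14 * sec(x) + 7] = 28*x^2*exp(x^2) + 14*exp(x^2) - 14/cos(x) + 28/cos(x)^3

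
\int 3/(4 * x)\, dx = 3*log(x)/4 + C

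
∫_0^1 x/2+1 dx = 5/4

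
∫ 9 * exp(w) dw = 9*exp(w) + C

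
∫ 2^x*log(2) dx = 2^x + C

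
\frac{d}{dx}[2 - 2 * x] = -2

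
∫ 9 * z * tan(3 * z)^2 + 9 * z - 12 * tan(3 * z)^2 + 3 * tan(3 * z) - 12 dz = (3*z - 4)*tan(3*z) + C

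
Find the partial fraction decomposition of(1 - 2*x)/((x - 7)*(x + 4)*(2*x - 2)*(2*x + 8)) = 17/(6050*(x + 4)) + 9/(220*(x + 4)^2) + 1/(600*(x - 1)) - 13/(2904*(x - 7))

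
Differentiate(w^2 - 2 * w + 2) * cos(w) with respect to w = -w^2*sin(w) + 2*w*sin(w) + 2*w*cos(w) - 2*sin(w) - 2*cos(w)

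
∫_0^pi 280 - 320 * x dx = -10*(5 - 4*pi)^2 - 120*pi + 250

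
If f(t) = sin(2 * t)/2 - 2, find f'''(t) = -4*cos(2*t)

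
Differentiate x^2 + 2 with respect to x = 2*x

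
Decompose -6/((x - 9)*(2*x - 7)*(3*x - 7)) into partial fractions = -27/(70*(3*x - 7)) + 24/(77*(2*x - 7)) - 3/(110*(x - 9))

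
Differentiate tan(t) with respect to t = cos(t)^(-2)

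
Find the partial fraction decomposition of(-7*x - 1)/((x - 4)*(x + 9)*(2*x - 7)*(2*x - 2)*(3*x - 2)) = 27/(580*(3*x - 2)) + 12/(125*(2*x - 7)) + 31/(94250*(x + 9)) - 2/(75*(x - 1)) - 29/(780*(x - 4))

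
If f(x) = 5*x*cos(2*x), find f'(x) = -10*x*sin(2*x) + 5*cos(2*x)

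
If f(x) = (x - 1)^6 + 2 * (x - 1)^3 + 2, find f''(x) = 30*x^4 - 120*x^3 + 180*x^2 - 108*x + 18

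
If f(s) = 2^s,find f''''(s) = 2^s*log(2)^4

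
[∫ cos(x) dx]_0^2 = sin(2)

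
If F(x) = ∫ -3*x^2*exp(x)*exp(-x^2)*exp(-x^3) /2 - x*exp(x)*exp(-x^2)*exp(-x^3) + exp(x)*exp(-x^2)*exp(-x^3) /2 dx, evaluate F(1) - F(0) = -1/2 + exp(-1)/2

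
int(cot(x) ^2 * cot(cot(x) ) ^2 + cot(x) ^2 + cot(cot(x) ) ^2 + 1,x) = cot(cot(x)) + C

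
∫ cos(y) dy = sin(y) + C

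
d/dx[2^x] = 2^x*log(2)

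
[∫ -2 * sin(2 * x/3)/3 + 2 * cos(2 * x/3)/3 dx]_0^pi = -3/2 + sqrt(3)/2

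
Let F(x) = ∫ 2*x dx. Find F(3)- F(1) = 8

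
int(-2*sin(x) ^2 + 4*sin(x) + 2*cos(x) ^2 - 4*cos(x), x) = (sqrt(2)*sin(x + pi/4) - 2)^2 + C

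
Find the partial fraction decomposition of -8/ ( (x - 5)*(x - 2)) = 8/(3*(x - 2)) - 8/(3*(x - 5))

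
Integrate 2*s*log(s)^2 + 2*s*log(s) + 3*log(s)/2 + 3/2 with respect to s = s*(2*s*log(s) + 3)*log(s)/2 + C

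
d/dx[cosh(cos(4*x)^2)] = -8*sin(4*x)*cos(4*x)*sinh(cos(4*x)^2)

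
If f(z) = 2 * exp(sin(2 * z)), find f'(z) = 4*exp(sin(2*z))*cos(2*z)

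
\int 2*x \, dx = x^2 + C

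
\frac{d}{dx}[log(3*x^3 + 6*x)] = (3*x^2 + 2)/(x^3 + 2*x)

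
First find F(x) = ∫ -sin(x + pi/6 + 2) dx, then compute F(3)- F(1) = cos(pi/6 + 5) - cos(pi/6 + 3)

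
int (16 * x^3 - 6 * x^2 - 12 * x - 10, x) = 4*x^4 - 2*x^3 - 6*x^2 - 10*x + C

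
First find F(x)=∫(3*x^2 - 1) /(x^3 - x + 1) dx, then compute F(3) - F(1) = log(25)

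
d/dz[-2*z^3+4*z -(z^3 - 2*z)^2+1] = -6*z^5 + 16*z^3 - 6*z^2 - 8*z + 4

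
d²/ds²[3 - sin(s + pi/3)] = sin(s + pi/3)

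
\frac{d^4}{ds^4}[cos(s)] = cos(s)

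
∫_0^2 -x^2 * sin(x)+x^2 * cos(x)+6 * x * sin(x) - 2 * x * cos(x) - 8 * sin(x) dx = -4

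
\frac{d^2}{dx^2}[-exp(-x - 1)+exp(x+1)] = (exp(2*x + 2) - 1)*exp(-x - 1)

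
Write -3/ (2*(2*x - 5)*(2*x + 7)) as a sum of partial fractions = 1/(8*(2*x + 7)) - 1/(8*(2*x - 5))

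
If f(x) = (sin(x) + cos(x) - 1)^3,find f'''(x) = -27*sqrt(2)*sin(3*x + pi/4)/2 + 24*cos(2*x) - 9*sqrt(2)*cos(x + pi/4)/2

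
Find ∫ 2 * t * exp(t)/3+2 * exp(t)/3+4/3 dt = 2*t*(exp(t) + 2)/3 + C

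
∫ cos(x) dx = sin(x) + C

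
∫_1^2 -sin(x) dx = -cos(1) + cos(2)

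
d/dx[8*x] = 8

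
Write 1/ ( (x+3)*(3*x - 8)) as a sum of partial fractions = 3/(17*(3*x - 8)) - 1/(17*(x + 3))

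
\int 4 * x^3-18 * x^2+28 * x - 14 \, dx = x^4 - 6*x^3 + 14*x^2 - 14*x + C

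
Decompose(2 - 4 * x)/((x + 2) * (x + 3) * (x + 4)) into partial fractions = 9/(x + 4) - 14/(x + 3) + 5/(x + 2)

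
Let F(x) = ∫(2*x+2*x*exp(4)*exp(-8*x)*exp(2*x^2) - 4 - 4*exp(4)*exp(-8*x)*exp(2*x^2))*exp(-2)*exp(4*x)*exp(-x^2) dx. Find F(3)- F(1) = 0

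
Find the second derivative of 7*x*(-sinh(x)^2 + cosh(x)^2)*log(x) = 7/x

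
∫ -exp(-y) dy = exp(-y) + C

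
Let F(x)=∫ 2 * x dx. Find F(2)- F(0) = 4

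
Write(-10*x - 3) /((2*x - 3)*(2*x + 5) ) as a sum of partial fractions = -11/(4*(2*x + 5)) - 9/(4*(2*x - 3))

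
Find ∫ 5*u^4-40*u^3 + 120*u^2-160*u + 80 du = u^5 - 10*u^4 + 40*u^3 - 80*u^2 + 80*u + C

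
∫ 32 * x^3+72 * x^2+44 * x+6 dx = 8*x^4 + 24*x^3 + 22*x^2 + 6*x + C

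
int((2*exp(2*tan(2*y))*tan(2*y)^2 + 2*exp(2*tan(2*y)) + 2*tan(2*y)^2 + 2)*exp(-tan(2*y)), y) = exp(tan(2*y)) - exp(-tan(2*y)) + C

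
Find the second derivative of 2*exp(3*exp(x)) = 6*exp(x + 3*exp(x)) + 18*exp(2*x + 3*exp(x))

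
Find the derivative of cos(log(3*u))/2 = -sin(log(u) + log(3))/(2*u)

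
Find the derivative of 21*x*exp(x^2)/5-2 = 42*x^2*exp(x^2)/5 + 21*exp(x^2)/5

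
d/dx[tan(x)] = cos(x)^(-2)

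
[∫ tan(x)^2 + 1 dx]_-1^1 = 2*tan(1)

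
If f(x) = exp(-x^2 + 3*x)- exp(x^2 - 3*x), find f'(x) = -2*x*exp(-x^2 + 3*x) - 2*x*exp(x^2 - 3*x) + 3*exp(-x^2 + 3*x) + 3*exp(x^2 - 3*x)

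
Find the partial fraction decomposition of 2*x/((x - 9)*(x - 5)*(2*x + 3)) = -4/(91*(2*x + 3)) - 5/(26*(x - 5)) + 3/(14*(x - 9))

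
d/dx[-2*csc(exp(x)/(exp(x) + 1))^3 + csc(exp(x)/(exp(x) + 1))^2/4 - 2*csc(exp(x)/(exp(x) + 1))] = (4 - 1/sin(exp(x)/(exp(x) + 1)) + 12/sin(exp(x)/(exp(x) + 1))^2)*exp(x)*cos(exp(x)/(exp(x) + 1))/((2*exp(2*x) + 4*exp(x) + 2)*sin(exp(x)/(exp(x) + 1))^2)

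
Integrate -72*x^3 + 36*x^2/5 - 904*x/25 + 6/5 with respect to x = -18*x^4 + 12*x^3/5 - 452*x^2/25 + 6*x/5 + C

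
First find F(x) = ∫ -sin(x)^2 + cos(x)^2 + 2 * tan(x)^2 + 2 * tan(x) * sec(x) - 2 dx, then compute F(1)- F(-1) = -8 + sin(2) + 4*tan(1)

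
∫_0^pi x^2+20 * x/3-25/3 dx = 4 + (pi/3 + 4)*(-2*pi - 1 + pi^2)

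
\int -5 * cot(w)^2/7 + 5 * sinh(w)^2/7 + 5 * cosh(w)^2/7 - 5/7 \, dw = 5*sinh(2*w)/14 + 5/(7*tan(w)) + C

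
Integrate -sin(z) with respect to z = cos(z) + C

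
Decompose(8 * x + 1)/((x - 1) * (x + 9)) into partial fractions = 71/(10*(x + 9)) + 9/(10*(x - 1))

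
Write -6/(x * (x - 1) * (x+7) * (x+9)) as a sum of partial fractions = 1/(30*(x + 9)) - 3/(56*(x + 7)) - 3/(40*(x - 1)) + 2/(21*x)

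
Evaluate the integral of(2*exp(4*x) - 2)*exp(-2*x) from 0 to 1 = (E - exp(-1))^2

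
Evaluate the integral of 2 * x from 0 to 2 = 4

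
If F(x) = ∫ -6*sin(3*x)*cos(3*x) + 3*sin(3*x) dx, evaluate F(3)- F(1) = cos(3) - cos(3)^2 + cos(9)^2 - cos(9)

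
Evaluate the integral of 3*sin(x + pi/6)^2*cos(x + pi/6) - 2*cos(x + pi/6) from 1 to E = -sin(pi/6 + 1)^3 + sin(pi/6 + E)^3 - 2*sin(pi/6 + E) + 2*sin(pi/6 + 1)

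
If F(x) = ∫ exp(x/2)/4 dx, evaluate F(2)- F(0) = -1/2 + E/2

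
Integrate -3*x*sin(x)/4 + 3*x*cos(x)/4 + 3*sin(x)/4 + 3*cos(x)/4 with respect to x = 3*sqrt(2)*x*sin(x + pi/4)/4 + C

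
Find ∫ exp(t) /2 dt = exp(t)/2 + C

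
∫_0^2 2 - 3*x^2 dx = -4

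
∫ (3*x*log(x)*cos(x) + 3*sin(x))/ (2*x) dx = 3*log(x)*sin(x)/2 + C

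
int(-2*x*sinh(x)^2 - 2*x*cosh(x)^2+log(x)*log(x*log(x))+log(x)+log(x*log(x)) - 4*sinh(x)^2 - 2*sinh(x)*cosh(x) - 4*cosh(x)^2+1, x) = x*log(x)*log(x*log(x)) - (x + 2)*sinh(2*x) + C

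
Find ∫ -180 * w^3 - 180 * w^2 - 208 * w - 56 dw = -45*w^4 - 60*w^3 - 104*w^2 - 56*w + C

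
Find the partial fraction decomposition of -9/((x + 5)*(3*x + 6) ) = 1/(x + 5) - 1/(x + 2)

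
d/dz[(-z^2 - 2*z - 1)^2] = 4*z^3 + 12*z^2 + 12*z + 4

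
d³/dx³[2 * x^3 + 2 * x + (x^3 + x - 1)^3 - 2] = 504*x^6 + 630*x^4 - 360*x^3 + 180*x^2 - 144*x + 36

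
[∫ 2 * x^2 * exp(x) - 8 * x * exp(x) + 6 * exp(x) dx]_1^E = -8*E + 2*(-3 + E)^2*exp(E)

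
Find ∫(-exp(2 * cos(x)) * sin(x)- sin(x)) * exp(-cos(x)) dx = 2*sinh(cos(x)) + C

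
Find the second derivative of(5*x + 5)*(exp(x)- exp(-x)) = (5*x*exp(2*x) - 5*x + 15*exp(2*x) + 5)*exp(-x)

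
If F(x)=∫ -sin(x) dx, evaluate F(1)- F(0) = -1 + cos(1)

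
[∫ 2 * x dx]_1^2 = 3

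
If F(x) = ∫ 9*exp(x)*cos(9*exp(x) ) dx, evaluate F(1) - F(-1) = sin(9*E) - sin(9*exp(-1))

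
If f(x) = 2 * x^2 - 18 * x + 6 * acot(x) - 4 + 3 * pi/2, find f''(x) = (4*x^4 + 8*x^2 + 12*x + 4)/(x^4 + 2*x^2 + 1)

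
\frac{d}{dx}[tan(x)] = cos(x)^(-2)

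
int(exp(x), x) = exp(x) + C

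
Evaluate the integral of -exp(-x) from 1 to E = -exp(-1) + exp(-E)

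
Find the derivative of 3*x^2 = 6*x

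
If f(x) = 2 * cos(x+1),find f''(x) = -2*cos(x + 1)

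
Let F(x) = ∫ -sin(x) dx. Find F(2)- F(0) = -1 + cos(2)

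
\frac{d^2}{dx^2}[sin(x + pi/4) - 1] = -sin(x + pi/4)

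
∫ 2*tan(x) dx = 2*log(sec(x)) + C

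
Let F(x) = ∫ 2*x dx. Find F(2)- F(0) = 4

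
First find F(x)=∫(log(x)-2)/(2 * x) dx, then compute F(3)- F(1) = -1 + (-1 + log(3)/2)^2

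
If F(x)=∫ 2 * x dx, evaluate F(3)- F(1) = 8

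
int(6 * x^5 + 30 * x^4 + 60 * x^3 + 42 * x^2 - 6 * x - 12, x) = x^6 + 6*x^5 + 15*x^4 + 14*x^3 - 3*x^2 - 12*x + C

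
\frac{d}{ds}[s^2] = 2*s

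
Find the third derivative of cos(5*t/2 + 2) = 125*sin(5*t/2 + 2)/8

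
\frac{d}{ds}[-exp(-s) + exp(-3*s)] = (exp(2*s) - 3)*exp(-3*s)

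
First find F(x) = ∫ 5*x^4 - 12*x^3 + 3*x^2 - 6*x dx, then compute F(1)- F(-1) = 4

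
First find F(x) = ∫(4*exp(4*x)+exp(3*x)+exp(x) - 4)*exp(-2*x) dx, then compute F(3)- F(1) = -2*(E - exp(-1))^2 - E - exp(-3) + exp(-1) + exp(3) + 2*(-exp(-3) + exp(3))^2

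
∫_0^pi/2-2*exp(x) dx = 2 - 2*exp(pi/2)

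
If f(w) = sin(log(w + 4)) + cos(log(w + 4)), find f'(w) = sqrt(2)*cos(log(w + 4) + pi/4)/(w + 4)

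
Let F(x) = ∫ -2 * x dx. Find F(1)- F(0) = -1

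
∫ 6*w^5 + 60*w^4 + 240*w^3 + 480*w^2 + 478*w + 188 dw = w^6 + 12*w^5 + 60*w^4 + 160*w^3 + 239*w^2 + 188*w + C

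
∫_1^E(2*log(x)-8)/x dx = -7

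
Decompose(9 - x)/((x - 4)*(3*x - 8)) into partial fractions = -19/(4*(3*x - 8)) + 5/(4*(x - 4))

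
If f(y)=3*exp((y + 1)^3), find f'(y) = 9*y^2*exp(y^3 + 3*y^2 + 3*y + 1) + 18*y*exp(y^3 + 3*y^2 + 3*y + 1) + 9*exp(y^3 + 3*y^2 + 3*y + 1)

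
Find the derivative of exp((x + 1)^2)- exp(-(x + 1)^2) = (2*x*exp(2*x^2 + 4*x + 2) + 2*x + 2*exp(2*x^2 + 4*x + 2) + 2)*exp(-x^2 - 2*x - 1)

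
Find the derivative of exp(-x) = -exp(-x)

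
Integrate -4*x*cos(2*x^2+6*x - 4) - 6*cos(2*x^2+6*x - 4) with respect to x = -sin(2*x^2 + 6*x - 4) + C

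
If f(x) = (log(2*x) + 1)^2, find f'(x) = (2*log(x) + 2*log(2) + 2)/x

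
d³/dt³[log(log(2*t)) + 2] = (2*log(t)^2 + 4*log(2)*log(t) + 3*log(t) + 2*log(2)^2 + 2 + 3*log(2))/(t^3*log(t)^3 + 3*t^3*log(2)*log(t)^2 + 3*t^3*log(2)^2*log(t) + t^3*log(2)^3)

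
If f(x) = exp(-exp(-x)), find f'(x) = exp(-x - exp(-x))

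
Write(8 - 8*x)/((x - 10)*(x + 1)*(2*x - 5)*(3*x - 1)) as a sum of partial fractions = 36/(377*(3*x - 1)) + 32/(455*(2*x - 5)) - 4/(77*(x + 1)) - 24/(1595*(x - 10))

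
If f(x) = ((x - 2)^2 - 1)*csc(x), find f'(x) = (-x^2*cos(x)/sin(x) + 2*x + 4*x*cos(x)/sin(x) - 4 - 3*cos(x)/sin(x))/sin(x)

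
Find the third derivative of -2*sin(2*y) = 16*cos(2*y)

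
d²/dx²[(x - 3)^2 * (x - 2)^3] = 20*x^3 - 144*x^2 + 342*x - 268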